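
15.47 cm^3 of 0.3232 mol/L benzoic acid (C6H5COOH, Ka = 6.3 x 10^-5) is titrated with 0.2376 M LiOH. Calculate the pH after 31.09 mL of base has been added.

n(acid) = 0.3232 x 0.01547 = 0.005000 mol; n(LiOH) added = 0.2376 x 0.03109 = 0.007387 mol.
Base is in excess by 0.007387 - 0.005000 = 0.002387 mol in a total volume of 0.04656 L.
[OH^-] = 0.002387/0.04656 = 0.05127 M, so pOH = 1.29 and pH = 14.00 - 1.29 = 12.71.

12.71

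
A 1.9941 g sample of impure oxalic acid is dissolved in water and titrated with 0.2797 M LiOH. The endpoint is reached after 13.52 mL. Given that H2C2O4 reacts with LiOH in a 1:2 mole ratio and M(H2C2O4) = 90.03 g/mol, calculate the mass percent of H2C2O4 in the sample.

8.54%

n(LiOH) = 0.2797 x 0.01352 = 0.003782 mol.
n(H2C2O4) = 0.003782 / 2 = 0.001891 mol.
mass of H2C2O4 = 0.001891 x 90.03 = 0.1702 g.
% purity = 0.1702 / 1.9941 x 100 = 8.54%.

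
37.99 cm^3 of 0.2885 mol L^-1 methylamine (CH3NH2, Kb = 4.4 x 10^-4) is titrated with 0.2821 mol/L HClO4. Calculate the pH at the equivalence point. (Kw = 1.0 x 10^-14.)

5.74

n(CH3NH2) = 0.2885 x 0.03799 = 0.01096 mol; V(HClO4) at equivalence = 0.01096/0.2821 = 0.03885 L.
At equivalence the base is fully converted to CH3NH3+; total volume = 0.07684 L, so [CH3NH3+] = 0.01096/0.07684 = 0.1426 M.
Ka(CH3NH3+) = Kw/Kb = 1.0e-14 / 4.4 x 10^-4 = 2.27e-11.
[H^+] = sqrt(Ka x [CH3NH3+]) = sqrt(2.27e-11 x 0.1426) = 1.80e-6 M.
pH = -log(1.80e-6) = 5.74.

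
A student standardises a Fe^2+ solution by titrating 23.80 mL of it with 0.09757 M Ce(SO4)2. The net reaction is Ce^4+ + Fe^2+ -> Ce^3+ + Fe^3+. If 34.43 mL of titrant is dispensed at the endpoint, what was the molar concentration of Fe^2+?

0.141 M

n(Ce(SO4)2) = 0.09757 x 0.03443 = 0.003359 mol.
From the balanced equation, 1 mol Ce(SO4)2 reacts with 1 mol Fe^2+, so n(Fe^2+) = 0.003359 x 1/1 = 0.003359 mol.
[Fe^2+] = 0.003359 / 0.02380 L = 0.141 M.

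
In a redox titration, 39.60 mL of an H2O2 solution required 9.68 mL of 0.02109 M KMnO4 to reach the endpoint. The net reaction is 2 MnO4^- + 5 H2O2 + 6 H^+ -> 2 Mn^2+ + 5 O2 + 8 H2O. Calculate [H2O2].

n(KMnO4) = 0.02109 x 0.009680 = 0.0002042 mol.
From the balanced equation, 2 mol KMnO4 reacts with 5 mol H2O2, so n(H2O2) = 0.0002042 x 5/2 = 0.0005104 mol.
[H2O2] = 0.0005104 / 0.03960 L = 0.0129 M.

0.0129 M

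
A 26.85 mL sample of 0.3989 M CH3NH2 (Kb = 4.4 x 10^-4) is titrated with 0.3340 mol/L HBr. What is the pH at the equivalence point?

5.69

n(CH3NH2) = 0.3989 x 0.02685 = 0.01071 mol; V(HBr) at equivalence = 0.01071/0.3340 = 0.03207 L.
At equivalence the base is fully converted to CH3NH3+; total volume = 0.05892 L, so [CH3NH3+] = 0.01071/0.05892 = 0.1818 M.
Ka(CH3NH3+) = Kw/Kb = 1.0e-14 / 4.4 x 10^-4 = 2.27e-11.
[H^+] = sqrt(Ka x [CH3NH3+]) = sqrt(2.27e-11 x 0.1818) = 2.03e-6 M.
pH = -log(2.03e-6) = 5.69.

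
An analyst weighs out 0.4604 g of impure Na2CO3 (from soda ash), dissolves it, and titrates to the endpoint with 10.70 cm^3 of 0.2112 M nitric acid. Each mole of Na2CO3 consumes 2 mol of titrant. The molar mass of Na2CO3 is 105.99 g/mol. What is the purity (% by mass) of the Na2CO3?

n(HNO3) = 0.2112 x 0.01070 = 0.002260 mol.
n(Na2CO3) = 0.002260 / 2 = 0.001130 mol.
mass of Na2CO3 = 0.001130 x 105.99 = 0.1198 g.
% purity = 0.1198 / 0.4604 x 100 = 26.0%.

26.0%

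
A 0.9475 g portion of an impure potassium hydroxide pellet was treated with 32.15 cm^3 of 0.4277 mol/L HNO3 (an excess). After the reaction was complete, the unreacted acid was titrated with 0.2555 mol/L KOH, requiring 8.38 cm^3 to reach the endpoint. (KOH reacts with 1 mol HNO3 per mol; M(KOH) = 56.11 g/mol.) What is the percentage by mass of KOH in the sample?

Total n(HNO3) added = 0.4277 x 0.03215 = 0.01375 mol.
n(KOH) used = 0.2555 x 0.008380 = 0.002141 mol, which equals the excess n(HNO3).
So n(HNO3) consumed by the sample = 0.01375 - 0.002141 = 0.01161 mol.
n(KOH) = 0.01161 / 1 = 0.01161 mol.
mass KOH = 0.01161 x 56.11 = 0.6514 g, so %KOH = 0.6514/0.9475 x 100 = 68.8%.

68.8%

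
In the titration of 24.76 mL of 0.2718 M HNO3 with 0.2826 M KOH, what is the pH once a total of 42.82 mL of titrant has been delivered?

12.90

n(acid) = 0.2718 x 0.02476 = 0.006730 mol; n(KOH) added = 0.2826 x 0.04282 = 0.01210 mol.
Base is in excess by 0.01210 - 0.006730 = 0.005371 mol in a total volume of 0.06758 L.
[OH^-] = 0.005371/0.06758 = 0.07948 M, so pOH = 1.10 and pH = 14.00 - 1.10 = 12.90.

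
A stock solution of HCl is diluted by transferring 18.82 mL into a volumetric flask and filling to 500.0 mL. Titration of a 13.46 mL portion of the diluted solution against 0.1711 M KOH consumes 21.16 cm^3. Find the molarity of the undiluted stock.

7.15 M

n(KOH) = 0.1711 x 0.02116 = 0.003620 mol.
n(HCl) in the aliquot = 0.003620 mol.
[diluted HCl] = 0.003620 / 0.01346 = 0.2690 M.
Dilution factor = 500.0/18.82 = 26.57, so [stock] = 0.2690 x 26.57 = 7.15 M.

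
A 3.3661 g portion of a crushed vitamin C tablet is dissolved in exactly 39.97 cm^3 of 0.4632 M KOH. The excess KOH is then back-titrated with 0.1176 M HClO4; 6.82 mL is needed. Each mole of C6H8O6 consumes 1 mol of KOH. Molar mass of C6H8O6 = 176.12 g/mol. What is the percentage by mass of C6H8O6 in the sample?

Total n(KOH) added = 0.4632 x 0.03997 = 0.01851 mol.
n(HClO4) used = 0.1176 x 0.006820 = 0.0008020 mol, which equals the excess n(KOH).
So n(KOH) consumed by the sample = 0.01851 - 0.0008020 = 0.01771 mol.
n(C6H8O6) = 0.01771 / 1 = 0.01771 mol.
mass C6H8O6 = 0.01771 x 176.12 = 3.119 g, so %C6H8O6 = 3.119/3.3661 x 100 = 92.7%.

92.7%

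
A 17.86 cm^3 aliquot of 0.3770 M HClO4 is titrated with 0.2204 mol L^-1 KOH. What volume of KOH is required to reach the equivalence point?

n(HClO4) = 0.3770 mol/L x 0.01786 L = 0.006733 mol.
At equivalence n(KOH) = n(HClO4) = 0.006733 mol.
V(KOH) = 0.006733 / 0.2204 = 0.03055 L = 30.5 mL.

30.5 mL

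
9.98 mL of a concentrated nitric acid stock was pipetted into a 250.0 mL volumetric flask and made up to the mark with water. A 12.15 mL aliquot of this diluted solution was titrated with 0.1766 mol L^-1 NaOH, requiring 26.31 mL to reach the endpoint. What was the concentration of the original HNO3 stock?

9.58 M

n(NaOH) = 0.1766 x 0.02631 = 0.004646 mol.
n(HNO3) in the aliquot = 0.004646 mol.
[diluted HNO3] = 0.004646 / 0.01215 = 0.3824 M.
Dilution factor = 250.0/9.980 = 25.05, so [stock] = 0.3824 x 25.05 = 9.58 M.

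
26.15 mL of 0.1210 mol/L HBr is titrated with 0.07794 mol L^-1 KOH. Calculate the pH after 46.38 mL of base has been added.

n(acid) = 0.1210 x 0.02615 = 0.003164 mol; n(KOH) added = 0.07794 x 0.04638 = 0.003615 mol.
Base is in excess by 0.003615 - 0.003164 = 0.0004507 mol in a total volume of 0.07253 L.
[OH^-] = 0.0004507/0.07253 = 0.006214 M, so pOH = 2.21 and pH = 14.00 - 2.21 = 11.79.

11.79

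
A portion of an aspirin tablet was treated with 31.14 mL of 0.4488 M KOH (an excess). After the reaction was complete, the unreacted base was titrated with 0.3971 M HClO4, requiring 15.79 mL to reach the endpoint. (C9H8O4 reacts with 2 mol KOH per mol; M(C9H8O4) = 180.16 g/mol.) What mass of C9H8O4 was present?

0.694 g

Total n(KOH) added = 0.4488 x 0.03114 = 0.01398 mol.
n(HClO4) used = 0.3971 x 0.01579 = 0.006270 mol, which equals the excess n(KOH).
So n(KOH) consumed by the sample = 0.01398 - 0.006270 = 0.007705 mol.
n(C9H8O4) = 0.007705 / 2 = 0.003853 mol.
mass = 0.003853 mol x 180.16 g/mol = 0.694 g.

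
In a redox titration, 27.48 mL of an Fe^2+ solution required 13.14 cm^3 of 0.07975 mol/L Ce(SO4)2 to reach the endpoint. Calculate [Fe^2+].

0.0381 M

n(Ce(SO4)2) = 0.07975 x 0.01314 = 0.001048 mol.
From the balanced equation, 1 mol Ce(SO4)2 reacts with 1 mol Fe^2+, so n(Fe^2+) = 0.001048 x 1/1 = 0.001048 mol.
[Fe^2+] = 0.001048 / 0.02748 L = 0.0381 M.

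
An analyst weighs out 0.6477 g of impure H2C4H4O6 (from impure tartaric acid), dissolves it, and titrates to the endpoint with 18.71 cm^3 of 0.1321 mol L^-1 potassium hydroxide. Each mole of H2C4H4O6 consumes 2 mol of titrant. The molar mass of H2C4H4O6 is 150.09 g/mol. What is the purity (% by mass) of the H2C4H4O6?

28.6%

n(KOH) = 0.1321 x 0.01871 = 0.002472 mol.
n(H2C4H4O6) = 0.002472 / 2 = 0.001236 mol.
mass of H2C4H4O6 = 0.001236 x 150.09 = 0.1855 g.
% purity = 0.1855 / 0.6477 x 100 = 28.6%.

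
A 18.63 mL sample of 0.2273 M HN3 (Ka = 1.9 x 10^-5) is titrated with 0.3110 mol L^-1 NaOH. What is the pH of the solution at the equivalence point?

8.92

n(HN3) = 0.2273 x 0.01863 = 0.004235 mol; V(NaOH) at equivalence = 0.004235/0.3110 = 0.01362 L.
At equivalence all the acid is converted to N3-; total volume = 0.01863 + 0.01362 = 0.03225 L, so [N3-] = 0.004235/0.03225 = 0.1313 M.
Kb = Kw/Ka = 1.0e-14 / 1.9 x 10^-5 = 5.26e-10.
[OH^-] = sqrt(Kb x [N3-]) = sqrt(5.26e-10 x 0.1313) = 8.31e-6 M.
pOH = 5.08, so pH = 14.00 - 5.08 = 8.92.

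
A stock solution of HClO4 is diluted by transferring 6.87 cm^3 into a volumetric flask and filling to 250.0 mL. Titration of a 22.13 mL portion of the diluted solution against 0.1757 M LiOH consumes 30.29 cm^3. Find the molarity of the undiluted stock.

8.75 M

n(LiOH) = 0.1757 x 0.03029 = 0.005322 mol.
n(HClO4) in the aliquot = 0.005322 mol.
[diluted HClO4] = 0.005322 / 0.02213 = 0.2405 M.
Dilution factor = 250.0/6.870 = 36.39, so [stock] = 0.2405 x 36.39 = 8.75 M.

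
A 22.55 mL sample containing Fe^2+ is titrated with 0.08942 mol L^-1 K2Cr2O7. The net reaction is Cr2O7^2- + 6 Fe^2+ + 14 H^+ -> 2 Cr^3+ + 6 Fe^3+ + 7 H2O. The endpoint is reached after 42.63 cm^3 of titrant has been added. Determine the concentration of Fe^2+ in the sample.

n(K2Cr2O7) = 0.08942 x 0.04263 = 0.003812 mol.
From the balanced equation, 1 mol K2Cr2O7 reacts with 6 mol Fe^2+, so n(Fe^2+) = 0.003812 x 6/1 = 0.02287 mol.
[Fe^2+] = 0.02287 / 0.02255 L = 1.01 M.

1.01 M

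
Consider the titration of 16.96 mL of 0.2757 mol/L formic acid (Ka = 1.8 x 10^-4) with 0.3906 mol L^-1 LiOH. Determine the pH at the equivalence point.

n(HCOOH) = 0.2757 x 0.01696 = 0.004676 mol; V(LiOH) at equivalence = 0.004676/0.3906 = 0.01197 L.
At equivalence all the acid is converted to HCOO-; total volume = 0.01696 + 0.01197 = 0.02893 L, so [HCOO-] = 0.004676/0.02893 = 0.1616 M.
Kb = Kw/Ka = 1.0e-14 / 1.8 x 10^-4 = 5.56e-11.
[OH^-] = sqrt(Kb x [HCOO-]) = sqrt(5.56e-11 x 0.1616) = 3.00e-6 M.
pOH = 5.52, so pH = 14.00 - 5.52 = 8.48.

8.48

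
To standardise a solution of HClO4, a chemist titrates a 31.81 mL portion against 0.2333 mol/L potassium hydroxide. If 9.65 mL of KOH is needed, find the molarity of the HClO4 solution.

0.0708 M

n(KOH) delivered = 0.2333 x 0.009650 = 0.002251 mol.
For a 1:1 reaction, n(HClO4) = 0.002251 mol.
[HClO4] = 0.002251 mol / 0.03181 L = 0.0708 M.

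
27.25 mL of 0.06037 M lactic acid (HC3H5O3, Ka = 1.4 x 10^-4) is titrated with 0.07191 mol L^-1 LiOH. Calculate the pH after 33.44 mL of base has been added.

12.10

n(acid) = 0.06037 x 0.02725 = 0.001645 mol; n(LiOH) added = 0.07191 x 0.03344 = 0.002405 mol.
Base is in excess by 0.002405 - 0.001645 = 0.0007596 mol in a total volume of 0.06069 L.
[OH^-] = 0.0007596/0.06069 = 0.01252 M, so pOH = 1.90 and pH = 14.00 - 1.90 = 12.10.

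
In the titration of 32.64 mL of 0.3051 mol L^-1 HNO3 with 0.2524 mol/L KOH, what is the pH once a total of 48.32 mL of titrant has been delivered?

12.44

n(acid) = 0.3051 x 0.03264 = 0.009958 mol; n(KOH) added = 0.2524 x 0.04832 = 0.01220 mol.
Base is in excess by 0.01220 - 0.009958 = 0.002238 mol in a total volume of 0.08096 L.
[OH^-] = 0.002238/0.08096 = 0.02764 M, so pOH = 1.56 and pH = 14.00 - 1.56 = 12.44.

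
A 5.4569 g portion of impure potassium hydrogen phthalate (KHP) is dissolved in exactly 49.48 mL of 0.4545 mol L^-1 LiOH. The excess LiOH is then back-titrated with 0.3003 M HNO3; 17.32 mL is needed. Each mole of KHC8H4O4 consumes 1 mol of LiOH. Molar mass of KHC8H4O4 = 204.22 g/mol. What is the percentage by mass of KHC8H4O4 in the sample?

Total n(LiOH) added = 0.4545 x 0.04948 = 0.02249 mol.
n(HNO3) used = 0.3003 x 0.01732 = 0.005201 mol, which equals the excess n(LiOH).
So n(LiOH) consumed by the sample = 0.02249 - 0.005201 = 0.01729 mol.
n(KHC8H4O4) = 0.01729 / 1 = 0.01729 mol.
mass KHC8H4O4 = 0.01729 x 204.22 = 3.530 g, so %KHC8H4O4 = 3.530/5.4569 x 100 = 64.7%.

64.7%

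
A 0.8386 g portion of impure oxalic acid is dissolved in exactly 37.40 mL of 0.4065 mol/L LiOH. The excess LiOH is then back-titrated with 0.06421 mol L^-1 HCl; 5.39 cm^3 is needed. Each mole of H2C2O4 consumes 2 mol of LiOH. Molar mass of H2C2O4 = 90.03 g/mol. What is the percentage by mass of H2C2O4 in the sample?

Total n(LiOH) added = 0.4065 x 0.03740 = 0.01520 mol.
n(HCl) used = 0.06421 x 0.005390 = 0.0003461 mol, which equals the excess n(LiOH).
So n(LiOH) consumed by the sample = 0.01520 - 0.0003461 = 0.01486 mol.
n(H2C2O4) = 0.01486 / 2 = 0.007429 mol.
mass H2C2O4 = 0.007429 x 90.03 = 0.6688 g, so %H2C2O4 = 0.6688/0.8386 x 100 = 79.8%.

79.8%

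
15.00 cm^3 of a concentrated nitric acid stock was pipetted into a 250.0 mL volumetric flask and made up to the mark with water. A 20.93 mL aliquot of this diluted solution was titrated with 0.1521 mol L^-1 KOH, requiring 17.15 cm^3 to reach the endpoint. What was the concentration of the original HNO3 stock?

2.08 M

n(KOH) = 0.1521 x 0.01715 = 0.002609 mol.
n(HNO3) in the aliquot = 0.002609 mol.
[diluted HNO3] = 0.002609 / 0.02093 = 0.1246 M.
Dilution factor = 250.0/15.00 = 16.67, so [stock] = 0.1246 x 16.67 = 2.08 M.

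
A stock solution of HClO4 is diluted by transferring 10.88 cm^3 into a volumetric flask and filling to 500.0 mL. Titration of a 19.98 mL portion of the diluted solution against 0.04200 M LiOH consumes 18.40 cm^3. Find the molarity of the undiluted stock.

n(LiOH) = 0.04200 x 0.01840 = 0.0007728 mol.
n(HClO4) in the aliquot = 0.0007728 mol.
[diluted HClO4] = 0.0007728 / 0.01998 = 0.03868 M.
Dilution factor = 500.0/10.88 = 45.96, so [stock] = 0.03868 x 45.96 = 1.78 M.

1.78 M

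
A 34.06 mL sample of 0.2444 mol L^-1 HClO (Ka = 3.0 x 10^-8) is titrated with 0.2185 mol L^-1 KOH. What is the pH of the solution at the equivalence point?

n(HClO) = 0.2444 x 0.03406 = 0.008324 mol; V(KOH) at equivalence = 0.008324/0.2185 = 0.03810 L.
At equivalence all the acid is converted to ClO-; total volume = 0.03406 + 0.03810 = 0.07216 L, so [ClO-] = 0.008324/0.07216 = 0.1154 M.
Kb = Kw/Ka = 1.0e-14 / 3.0 x 10^-8 = 3.33e-7.
[OH^-] = sqrt(Kb x [ClO-]) = sqrt(3.33e-7 x 0.1154) = 0.000196 M.
pOH = 3.71, so pH = 14.00 - 3.71 = 10.29.

10.29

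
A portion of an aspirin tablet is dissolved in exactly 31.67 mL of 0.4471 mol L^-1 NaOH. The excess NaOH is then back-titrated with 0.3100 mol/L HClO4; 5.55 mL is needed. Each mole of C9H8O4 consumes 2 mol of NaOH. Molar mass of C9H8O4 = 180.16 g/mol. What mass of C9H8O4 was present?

Total n(NaOH) added = 0.4471 x 0.03167 = 0.01416 mol.
n(HClO4) used = 0.3100 x 0.005550 = 0.001721 mol, which equals the excess n(NaOH).
So n(NaOH) consumed by the sample = 0.01416 - 0.001721 = 0.01244 mol.
n(C9H8O4) = 0.01244 / 2 = 0.006220 mol.
mass = 0.006220 mol x 180.16 g/mol = 1.12 g.

1.12 g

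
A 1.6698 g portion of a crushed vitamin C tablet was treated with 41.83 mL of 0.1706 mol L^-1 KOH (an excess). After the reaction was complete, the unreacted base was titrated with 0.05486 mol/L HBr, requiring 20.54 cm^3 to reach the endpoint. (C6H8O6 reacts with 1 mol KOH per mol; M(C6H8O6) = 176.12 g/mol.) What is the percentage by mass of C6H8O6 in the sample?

63.4%

Total n(KOH) added = 0.1706 x 0.04183 = 0.007136 mol.
n(HBr) used = 0.05486 x 0.02054 = 0.001127 mol, which equals the excess n(KOH).
So n(KOH) consumed by the sample = 0.007136 - 0.001127 = 0.006009 mol.
n(C6H8O6) = 0.006009 / 1 = 0.006009 mol.
mass C6H8O6 = 0.006009 x 176.12 = 1.058 g, so %C6H8O6 = 1.058/1.6698 x 100 = 63.4%.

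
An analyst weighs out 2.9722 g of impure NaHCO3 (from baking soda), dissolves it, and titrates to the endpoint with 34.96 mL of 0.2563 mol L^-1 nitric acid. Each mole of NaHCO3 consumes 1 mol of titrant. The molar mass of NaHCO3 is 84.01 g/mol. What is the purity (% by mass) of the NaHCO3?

n(HNO3) = 0.2563 x 0.03496 = 0.008960 mol.
n(NaHCO3) = 0.008960 / 1 = 0.008960 mol.
mass of NaHCO3 = 0.008960 x 84.01 = 0.7528 g.
% purity = 0.7528 / 2.9722 x 100 = 25.3%.

25.3%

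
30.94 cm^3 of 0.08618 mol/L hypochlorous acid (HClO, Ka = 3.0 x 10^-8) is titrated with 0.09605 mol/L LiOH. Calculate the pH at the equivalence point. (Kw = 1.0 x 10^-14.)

10.09

n(HClO) = 0.08618 x 0.03094 = 0.002666 mol; V(LiOH) at equivalence = 0.002666/0.09605 = 0.02776 L.
At equivalence all the acid is converted to ClO-; total volume = 0.03094 + 0.02776 = 0.05870 L, so [ClO-] = 0.002666/0.05870 = 0.04542 M.
Kb = Kw/Ka = 1.0e-14 / 3.0 x 10^-8 = 3.33e-7.
[OH^-] = sqrt(Kb x [ClO-]) = sqrt(3.33e-7 x 0.04542) = 0.000123 M.
pOH = 3.91, so pH = 14.00 - 3.91 = 10.09.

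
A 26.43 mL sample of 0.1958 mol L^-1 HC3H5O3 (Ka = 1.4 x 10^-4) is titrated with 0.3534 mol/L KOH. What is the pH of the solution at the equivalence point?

8.48

n(HC3H5O3) = 0.1958 x 0.02643 = 0.005175 mol; V(KOH) at equivalence = 0.005175/0.3534 = 0.01464 L.
At equivalence all the acid is converted to C3H5O3-; total volume = 0.02643 + 0.01464 = 0.04107 L, so [C3H5O3-] = 0.005175/0.04107 = 0.1260 M.
Kb = Kw/Ka = 1.0e-14 / 1.4 x 10^-4 = 7.14e-11.
[OH^-] = sqrt(Kb x [C3H5O3-]) = sqrt(7.14e-11 x 0.1260) = 3.00e-6 M.
pOH = 5.52, so pH = 14.00 - 5.52 = 8.48.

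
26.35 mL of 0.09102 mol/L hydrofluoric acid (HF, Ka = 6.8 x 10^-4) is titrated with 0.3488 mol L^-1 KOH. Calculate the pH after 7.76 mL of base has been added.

11.96

n(acid) = 0.09102 x 0.02635 = 0.002398 mol; n(KOH) added = 0.3488 x 0.007760 = 0.002707 mol.
Base is in excess by 0.002707 - 0.002398 = 0.0003083 mol in a total volume of 0.03411 L.
[OH^-] = 0.0003083/0.03411 = 0.009039 M, so pOH = 2.04 and pH = 14.00 - 2.04 = 11.96.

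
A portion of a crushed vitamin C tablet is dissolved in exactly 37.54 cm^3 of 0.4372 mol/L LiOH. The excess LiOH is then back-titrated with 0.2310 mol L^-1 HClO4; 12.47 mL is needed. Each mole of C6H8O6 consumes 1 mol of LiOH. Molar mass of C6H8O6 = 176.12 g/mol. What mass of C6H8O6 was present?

Total n(LiOH) added = 0.4372 x 0.03754 = 0.01641 mol.
n(HClO4) used = 0.2310 x 0.01247 = 0.002881 mol, which equals the excess n(LiOH).
So n(LiOH) consumed by the sample = 0.01641 - 0.002881 = 0.01353 mol.
n(C6H8O6) = 0.01353 / 1 = 0.01353 mol.
mass = 0.01353 mol x 176.12 g/mol = 2.38 g.

2.38 g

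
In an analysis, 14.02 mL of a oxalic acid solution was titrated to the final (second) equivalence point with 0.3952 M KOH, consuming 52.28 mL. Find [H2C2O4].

0.737 M

n(KOH) = 0.3952 x 0.05228 = 0.02066 mol.
At the final (second) equivalence point, 2 mol OH^- react per mol H2C2O4, so n(H2C2O4) = 0.02066 / 2 = 0.01033 mol.
[H2C2O4] = 0.01033 / 0.01402 L = 0.737 M.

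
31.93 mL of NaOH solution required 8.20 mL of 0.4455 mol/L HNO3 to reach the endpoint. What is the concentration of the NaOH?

n(HNO3) delivered = 0.4455 x 0.008200 = 0.003653 mol.
For a 1:1 reaction, n(NaOH) = 0.003653 mol.
[NaOH] = 0.003653 mol / 0.03193 L = 0.114 M.

0.114 M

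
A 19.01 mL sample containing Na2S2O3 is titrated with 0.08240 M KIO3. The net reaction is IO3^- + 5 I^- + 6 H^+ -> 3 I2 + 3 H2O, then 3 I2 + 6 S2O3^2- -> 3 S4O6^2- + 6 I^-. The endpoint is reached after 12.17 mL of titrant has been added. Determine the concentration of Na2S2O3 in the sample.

0.317 M

n(KIO3) = 0.08240 x 0.01217 = 0.001003 mol.
From the balanced equation, 1 mol KIO3 reacts with 6 mol Na2S2O3, so n(Na2S2O3) = 0.001003 x 6/1 = 0.006017 mol.
[Na2S2O3] = 0.006017 / 0.01901 L = 0.317 M.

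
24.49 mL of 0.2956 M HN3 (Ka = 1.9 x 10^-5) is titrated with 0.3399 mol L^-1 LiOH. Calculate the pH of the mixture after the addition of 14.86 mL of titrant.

5.08

Initial n(HN3) = 0.2956 x 0.02449 = 0.007239 mol.
n(LiOH) added = 0.3399 x 0.01486 = 0.005051 mol, converting that many moles of HN3 to N3-.
Remaining n(HN3) = 0.002188 mol; n(N3-) = 0.005051 mol.
By Henderson-Hasselbalch, pH = pKa + log([A^-]/[HA]) = 4.72 + log(0.005051/0.002188) = 4.72 + (+0.36) = 5.08.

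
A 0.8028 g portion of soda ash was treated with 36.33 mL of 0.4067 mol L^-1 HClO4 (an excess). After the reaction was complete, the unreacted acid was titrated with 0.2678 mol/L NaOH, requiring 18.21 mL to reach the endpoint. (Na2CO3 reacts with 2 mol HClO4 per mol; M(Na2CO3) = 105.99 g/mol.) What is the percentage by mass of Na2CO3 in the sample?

Total n(HClO4) added = 0.4067 x 0.03633 = 0.01478 mol.
n(NaOH) used = 0.2678 x 0.01821 = 0.004877 mol, which equals the excess n(HClO4).
So n(HClO4) consumed by the sample = 0.01478 - 0.004877 = 0.009899 mol.
n(Na2CO3) = 0.009899 / 2 = 0.004949 mol.
mass Na2CO3 = 0.004949 x 105.99 = 0.5246 g, so %Na2CO3 = 0.5246/0.8028 x 100 = 65.3%.

65.3%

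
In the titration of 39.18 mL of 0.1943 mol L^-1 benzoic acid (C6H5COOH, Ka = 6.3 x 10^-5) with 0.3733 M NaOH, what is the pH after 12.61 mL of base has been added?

4.41

Initial n(C6H5COOH) = 0.1943 x 0.03918 = 0.007613 mol.
n(NaOH) added = 0.3733 x 0.01261 = 0.004707 mol, converting that many moles of C6H5COOH to C6H5COO-.
Remaining n(C6H5COOH) = 0.002905 mol; n(C6H5COO-) = 0.004707 mol.
By Henderson-Hasselbalch, pH = pKa + log([A^-]/[HA]) = 4.20 + log(0.004707/0.002905) = 4.20 + (+0.21) = 4.41.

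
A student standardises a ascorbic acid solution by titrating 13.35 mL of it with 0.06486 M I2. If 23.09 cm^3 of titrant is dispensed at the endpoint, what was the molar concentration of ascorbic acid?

0.112 M

n(I2) = 0.06486 x 0.02309 = 0.001498 mol.
From the balanced equation, 1 mol I2 reacts with 1 mol ascorbic acid, so n(ascorbic acid) = 0.001498 x 1/1 = 0.001498 mol.
[ascorbic acid] = 0.001498 / 0.01335 L = 0.112 M.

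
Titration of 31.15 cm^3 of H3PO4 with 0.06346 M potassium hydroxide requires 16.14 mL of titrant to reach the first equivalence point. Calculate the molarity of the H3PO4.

0.0329 M

n(KOH) = 0.06346 x 0.01614 = 0.001024 mol.
At the first equivalence point, 1 mol OH^- react per mol H3PO4, so n(H3PO4) = 0.001024 / 1 = 0.001024 mol.
[H3PO4] = 0.001024 / 0.03115 L = 0.0329 M.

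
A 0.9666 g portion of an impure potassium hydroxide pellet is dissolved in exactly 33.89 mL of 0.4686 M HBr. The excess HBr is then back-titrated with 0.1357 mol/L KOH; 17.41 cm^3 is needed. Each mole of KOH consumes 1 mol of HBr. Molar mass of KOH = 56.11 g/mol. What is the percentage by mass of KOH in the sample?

Total n(HBr) added = 0.4686 x 0.03389 = 0.01588 mol.
n(KOH) used = 0.1357 x 0.01741 = 0.002363 mol, which equals the excess n(HBr).
So n(HBr) consumed by the sample = 0.01588 - 0.002363 = 0.01352 mol.
n(KOH) = 0.01352 / 1 = 0.01352 mol.
mass KOH = 0.01352 x 56.11 = 0.7585 g, so %KOH = 0.7585/0.9666 x 100 = 78.5%.

78.5%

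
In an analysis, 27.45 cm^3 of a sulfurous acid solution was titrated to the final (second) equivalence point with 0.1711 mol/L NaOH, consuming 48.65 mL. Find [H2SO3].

n(NaOH) = 0.1711 x 0.04865 = 0.008324 mol.
At the final (second) equivalence point, 2 mol OH^- react per mol H2SO3, so n(H2SO3) = 0.008324 / 2 = 0.004162 mol.
[H2SO3] = 0.004162 / 0.02745 L = 0.152 M.

0.152 M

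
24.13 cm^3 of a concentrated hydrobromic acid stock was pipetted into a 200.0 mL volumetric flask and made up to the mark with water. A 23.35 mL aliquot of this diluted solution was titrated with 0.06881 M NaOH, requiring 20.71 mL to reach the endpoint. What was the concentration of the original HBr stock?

0.506 M

n(NaOH) = 0.06881 x 0.02071 = 0.001425 mol.
n(HBr) in the aliquot = 0.001425 mol.
[diluted HBr] = 0.001425 / 0.02335 = 0.06103 M.
Dilution factor = 200.0/24.13 = 8.288, so [stock] = 0.06103 x 8.288 = 0.506 M.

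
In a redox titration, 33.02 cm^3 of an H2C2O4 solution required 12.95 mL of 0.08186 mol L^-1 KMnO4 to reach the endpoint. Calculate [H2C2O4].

0.0803 M

n(KMnO4) = 0.08186 x 0.01295 = 0.001060 mol.
From the balanced equation, 2 mol KMnO4 reacts with 5 mol H2C2O4, so n(H2C2O4) = 0.001060 x 5/2 = 0.002650 mol.
[H2C2O4] = 0.002650 / 0.03302 L = 0.0803 M.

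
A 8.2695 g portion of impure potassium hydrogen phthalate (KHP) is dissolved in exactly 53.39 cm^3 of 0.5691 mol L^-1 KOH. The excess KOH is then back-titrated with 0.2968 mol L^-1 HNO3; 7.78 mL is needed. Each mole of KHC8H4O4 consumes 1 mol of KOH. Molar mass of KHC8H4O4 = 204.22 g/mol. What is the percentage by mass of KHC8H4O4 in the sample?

69.3%

Total n(KOH) added = 0.5691 x 0.05339 = 0.03038 mol.
n(HNO3) used = 0.2968 x 0.007780 = 0.002309 mol, which equals the excess n(KOH).
So n(KOH) consumed by the sample = 0.03038 - 0.002309 = 0.02808 mol.
n(KHC8H4O4) = 0.02808 / 1 = 0.02808 mol.
mass KHC8H4O4 = 0.02808 x 204.22 = 5.734 g, so %KHC8H4O4 = 5.734/8.2695 x 100 = 69.3%.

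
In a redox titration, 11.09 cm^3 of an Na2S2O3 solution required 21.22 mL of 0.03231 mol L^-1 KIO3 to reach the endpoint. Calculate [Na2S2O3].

n(KIO3) = 0.03231 x 0.02122 = 0.0006856 mol.
From the balanced equation, 1 mol KIO3 reacts with 6 mol Na2S2O3, so n(Na2S2O3) = 0.0006856 x 6/1 = 0.004114 mol.
[Na2S2O3] = 0.004114 / 0.01109 L = 0.371 M.

0.371 M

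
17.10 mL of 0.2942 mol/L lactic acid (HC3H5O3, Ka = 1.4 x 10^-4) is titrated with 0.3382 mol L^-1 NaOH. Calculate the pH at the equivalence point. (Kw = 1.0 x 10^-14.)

8.53

n(HC3H5O3) = 0.2942 x 0.01710 = 0.005031 mol; V(NaOH) at equivalence = 0.005031/0.3382 = 0.01488 L.
At equivalence all the acid is converted to C3H5O3-; total volume = 0.01710 + 0.01488 = 0.03198 L, so [C3H5O3-] = 0.005031/0.03198 = 0.1573 M.
Kb = Kw/Ka = 1.0e-14 / 1.4 x 10^-4 = 7.14e-11.
[OH^-] = sqrt(Kb x [C3H5O3-]) = sqrt(7.14e-11 x 0.1573) = 3.35e-6 M.
pOH = 5.47, so pH = 14.00 - 5.47 = 8.53.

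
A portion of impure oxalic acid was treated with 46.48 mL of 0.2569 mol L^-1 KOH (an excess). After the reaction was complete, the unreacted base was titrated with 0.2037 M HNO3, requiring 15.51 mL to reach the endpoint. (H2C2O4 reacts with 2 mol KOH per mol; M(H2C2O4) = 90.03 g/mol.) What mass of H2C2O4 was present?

Total n(KOH) added = 0.2569 x 0.04648 = 0.01194 mol.
n(HNO3) used = 0.2037 x 0.01551 = 0.003159 mol, which equals the excess n(KOH).
So n(KOH) consumed by the sample = 0.01194 - 0.003159 = 0.008781 mol.
n(H2C2O4) = 0.008781 / 2 = 0.004391 mol.
mass = 0.004391 mol x 90.03 g/mol = 0.395 g.

0.395 g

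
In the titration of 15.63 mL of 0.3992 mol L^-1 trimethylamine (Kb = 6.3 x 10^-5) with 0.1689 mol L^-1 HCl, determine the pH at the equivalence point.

5.36

n((CH3)3N) = 0.3992 x 0.01563 = 0.006239 mol; V(HCl) at equivalence = 0.006239/0.1689 = 0.03694 L.
At equivalence the base is fully converted to (CH3)3NH+; total volume = 0.05257 L, so [(CH3)3NH+] = 0.006239/0.05257 = 0.1187 M.
Ka((CH3)3NH+) = Kw/Kb = 1.0e-14 / 6.3 x 10^-5 = 1.59e-10.
[H^+] = sqrt(Ka x [(CH3)3NH+]) = sqrt(1.59e-10 x 0.1187) = 4.34e-6 M.
pH = -log(4.34e-6) = 5.36.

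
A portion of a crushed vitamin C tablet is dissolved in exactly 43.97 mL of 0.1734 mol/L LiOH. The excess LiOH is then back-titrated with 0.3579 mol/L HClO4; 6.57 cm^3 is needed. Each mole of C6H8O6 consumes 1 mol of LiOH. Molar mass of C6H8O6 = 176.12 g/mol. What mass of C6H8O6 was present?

Total n(LiOH) added = 0.1734 x 0.04397 = 0.007624 mol.
n(HClO4) used = 0.3579 x 0.006570 = 0.002351 mol, which equals the excess n(LiOH).
So n(LiOH) consumed by the sample = 0.007624 - 0.002351 = 0.005273 mol.
n(C6H8O6) = 0.005273 / 1 = 0.005273 mol.
mass = 0.005273 mol x 176.12 g/mol = 0.929 g.

0.929 g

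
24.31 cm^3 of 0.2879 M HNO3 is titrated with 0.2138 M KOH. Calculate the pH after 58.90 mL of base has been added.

12.83

n(acid) = 0.2879 x 0.02431 = 0.006999 mol; n(KOH) added = 0.2138 x 0.05890 = 0.01259 mol.
Base is in excess by 0.01259 - 0.006999 = 0.005594 mol in a total volume of 0.08321 L.
[OH^-] = 0.005594/0.08321 = 0.06723 M, so pOH = 1.17 and pH = 14.00 - 1.17 = 12.83.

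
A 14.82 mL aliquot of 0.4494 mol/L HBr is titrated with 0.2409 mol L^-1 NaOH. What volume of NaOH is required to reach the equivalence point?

27.6 mL

n(HBr) = 0.4494 mol/L x 0.01482 L = 0.006660 mol.
At equivalence n(NaOH) = n(HBr) = 0.006660 mol.
V(NaOH) = 0.006660 / 0.2409 = 0.02765 L = 27.6 mL.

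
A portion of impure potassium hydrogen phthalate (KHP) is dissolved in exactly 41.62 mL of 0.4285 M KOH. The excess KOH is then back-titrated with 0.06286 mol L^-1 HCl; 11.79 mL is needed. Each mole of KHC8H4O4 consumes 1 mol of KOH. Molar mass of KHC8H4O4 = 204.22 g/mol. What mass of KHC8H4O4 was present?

Total n(KOH) added = 0.4285 x 0.04162 = 0.01783 mol.
n(HCl) used = 0.06286 x 0.01179 = 0.0007411 mol, which equals the excess n(KOH).
So n(KOH) consumed by the sample = 0.01783 - 0.0007411 = 0.01709 mol.
n(KHC8H4O4) = 0.01709 / 1 = 0.01709 mol.
mass = 0.01709 mol x 204.22 g/mol = 3.49 g.

3.49 g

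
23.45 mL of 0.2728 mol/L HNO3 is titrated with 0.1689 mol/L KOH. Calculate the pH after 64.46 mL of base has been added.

12.71

n(acid) = 0.2728 x 0.02345 = 0.006397 mol; n(KOH) added = 0.1689 x 0.06446 = 0.01089 mol.
Base is in excess by 0.01089 - 0.006397 = 0.004490 mol in a total volume of 0.08791 L.
[OH^-] = 0.004490/0.08791 = 0.05108 M, so pOH = 1.29 and pH = 14.00 - 1.29 = 12.71.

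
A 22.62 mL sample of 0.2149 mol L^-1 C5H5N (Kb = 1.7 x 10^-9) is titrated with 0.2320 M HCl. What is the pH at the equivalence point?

3.09

n(C5H5N) = 0.2149 x 0.02262 = 0.004861 mol; V(HCl) at equivalence = 0.004861/0.2320 = 0.02095 L.
At equivalence the base is fully converted to C5H5NH+; total volume = 0.04357 L, so [C5H5NH+] = 0.004861/0.04357 = 0.1116 M.
Ka(C5H5NH+) = Kw/Kb = 1.0e-14 / 1.7 x 10^-9 = 5.88e-6.
[H^+] = sqrt(Ka x [C5H5NH+]) = sqrt(5.88e-6 x 0.1116) = 0.000810 M.
pH = -log(0.000810) = 3.09.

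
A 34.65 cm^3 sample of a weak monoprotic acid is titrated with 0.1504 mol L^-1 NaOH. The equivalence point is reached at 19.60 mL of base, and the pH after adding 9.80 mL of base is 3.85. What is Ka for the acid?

1.4 x 10^-4

9.80 mL is half of the equivalence volume, so this is the half-equivalence point where [HA] = [A^-].
At half-equivalence pH = pKa, so pKa = 3.85.
Ka = 10^(-3.85) = 1.4 x 10^-4.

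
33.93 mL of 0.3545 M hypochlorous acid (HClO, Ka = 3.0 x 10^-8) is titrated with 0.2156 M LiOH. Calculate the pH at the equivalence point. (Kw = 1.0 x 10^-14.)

10.33

n(HClO) = 0.3545 x 0.03393 = 0.01203 mol; V(LiOH) at equivalence = 0.01203/0.2156 = 0.05579 L.
At equivalence all the acid is converted to ClO-; total volume = 0.03393 + 0.05579 = 0.08972 L, so [ClO-] = 0.01203/0.08972 = 0.1341 M.
Kb = Kw/Ka = 1.0e-14 / 3.0 x 10^-8 = 3.33e-7.
[OH^-] = sqrt(Kb x [ClO-]) = sqrt(3.33e-7 x 0.1341) = 0.000211 M.
pOH = 3.67, so pH = 14.00 - 3.67 = 10.33.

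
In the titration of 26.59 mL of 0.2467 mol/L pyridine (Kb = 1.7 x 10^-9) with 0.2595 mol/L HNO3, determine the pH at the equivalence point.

3.06

n(C5H5N) = 0.2467 x 0.02659 = 0.006560 mol; V(HNO3) at equivalence = 0.006560/0.2595 = 0.02528 L.
At equivalence the base is fully converted to C5H5NH+; total volume = 0.05187 L, so [C5H5NH+] = 0.006560/0.05187 = 0.1265 M.
Ka(C5H5NH+) = Kw/Kb = 1.0e-14 / 1.7 x 10^-9 = 5.88e-6.
[H^+] = sqrt(Ka x [C5H5NH+]) = sqrt(5.88e-6 x 0.1265) = 0.000863 M.
pH = -log(0.000863) = 3.06.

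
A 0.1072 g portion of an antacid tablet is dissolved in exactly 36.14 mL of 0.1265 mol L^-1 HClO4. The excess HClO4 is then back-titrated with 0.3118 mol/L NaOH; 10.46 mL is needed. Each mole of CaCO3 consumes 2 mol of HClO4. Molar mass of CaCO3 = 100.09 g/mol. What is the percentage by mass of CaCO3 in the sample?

Total n(HClO4) added = 0.1265 x 0.03614 = 0.004572 mol.
n(NaOH) used = 0.3118 x 0.01046 = 0.003261 mol, which equals the excess n(HClO4).
So n(HClO4) consumed by the sample = 0.004572 - 0.003261 = 0.001310 mol.
n(CaCO3) = 0.001310 / 2 = 0.0006551 mol.
mass CaCO3 = 0.0006551 x 100.09 = 0.06557 g, so %CaCO3 = 0.06557/0.1072 x 100 = 61.2%.

61.2%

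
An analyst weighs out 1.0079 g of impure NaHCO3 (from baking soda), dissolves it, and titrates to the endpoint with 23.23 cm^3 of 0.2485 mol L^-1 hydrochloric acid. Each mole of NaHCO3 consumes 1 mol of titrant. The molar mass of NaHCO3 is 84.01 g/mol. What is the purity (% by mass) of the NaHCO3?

n(HCl) = 0.2485 x 0.02323 = 0.005773 mol.
n(NaHCO3) = 0.005773 / 1 = 0.005773 mol.
mass of NaHCO3 = 0.005773 x 84.01 = 0.4850 g.
% purity = 0.4850 / 1.0079 x 100 = 48.1%.

48.1%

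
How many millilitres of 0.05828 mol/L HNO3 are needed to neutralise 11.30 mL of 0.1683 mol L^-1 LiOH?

32.6 mL

n(LiOH) = 0.1683 mol/L x 0.01130 L = 0.001902 mol.
At equivalence n(HNO3) = n(LiOH) = 0.001902 mol.
V(HNO3) = 0.001902 / 0.05828 = 0.03263 L = 32.6 mL.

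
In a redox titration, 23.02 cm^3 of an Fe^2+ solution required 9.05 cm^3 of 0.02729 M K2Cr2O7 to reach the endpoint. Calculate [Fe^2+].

n(K2Cr2O7) = 0.02729 x 0.009050 = 0.0002470 mol.
From the balanced equation, 1 mol K2Cr2O7 reacts with 6 mol Fe^2+, so n(Fe^2+) = 0.0002470 x 6/1 = 0.001482 mol.
[Fe^2+] = 0.001482 / 0.02302 L = 0.0644 M.

0.0644 M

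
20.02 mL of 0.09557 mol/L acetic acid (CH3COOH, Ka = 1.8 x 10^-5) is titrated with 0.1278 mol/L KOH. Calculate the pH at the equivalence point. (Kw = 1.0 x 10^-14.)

8.74

n(CH3COOH) = 0.09557 x 0.02002 = 0.001913 mol; V(KOH) at equivalence = 0.001913/0.1278 = 0.01497 L.
At equivalence all the acid is converted to CH3COO-; total volume = 0.02002 + 0.01497 = 0.03499 L, so [CH3COO-] = 0.001913/0.03499 = 0.05468 M.
Kb = Kw/Ka = 1.0e-14 / 1.8 x 10^-5 = 5.56e-10.
[OH^-] = sqrt(Kb x [CH3COO-]) = sqrt(5.56e-10 x 0.05468) = 5.51e-6 M.
pOH = 5.26, so pH = 14.00 - 5.26 = 8.74.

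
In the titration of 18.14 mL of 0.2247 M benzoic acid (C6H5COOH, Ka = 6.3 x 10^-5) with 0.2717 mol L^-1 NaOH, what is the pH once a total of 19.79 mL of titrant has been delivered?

12.54

n(acid) = 0.2247 x 0.01814 = 0.004076 mol; n(NaOH) added = 0.2717 x 0.01979 = 0.005377 mol.
Base is in excess by 0.005377 - 0.004076 = 0.001301 mol in a total volume of 0.03793 L.
[OH^-] = 0.001301/0.03793 = 0.03430 M, so pOH = 1.46 and pH = 14.00 - 1.46 = 12.54.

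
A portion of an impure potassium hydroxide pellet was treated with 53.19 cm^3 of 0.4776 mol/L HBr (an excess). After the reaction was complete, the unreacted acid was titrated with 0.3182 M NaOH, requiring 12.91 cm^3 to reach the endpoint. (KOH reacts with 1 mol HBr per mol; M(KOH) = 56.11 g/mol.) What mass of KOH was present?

Total n(HBr) added = 0.4776 x 0.05319 = 0.02540 mol.
n(NaOH) used = 0.3182 x 0.01291 = 0.004108 mol, which equals the excess n(HBr).
So n(HBr) consumed by the sample = 0.02540 - 0.004108 = 0.02130 mol.
n(KOH) = 0.02130 / 1 = 0.02130 mol.
mass = 0.02130 mol x 56.11 g/mol = 1.19 g.

1.19 g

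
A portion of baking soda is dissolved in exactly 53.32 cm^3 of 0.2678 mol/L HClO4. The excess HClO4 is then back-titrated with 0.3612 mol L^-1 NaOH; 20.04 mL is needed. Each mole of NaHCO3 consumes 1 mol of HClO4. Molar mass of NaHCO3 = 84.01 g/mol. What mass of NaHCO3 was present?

0.591 g

Total n(HClO4) added = 0.2678 x 0.05332 = 0.01428 mol.
n(NaOH) used = 0.3612 x 0.02004 = 0.007238 mol, which equals the excess n(HClO4).
So n(HClO4) consumed by the sample = 0.01428 - 0.007238 = 0.007041 mol.
n(NaHCO3) = 0.007041 / 1 = 0.007041 mol.
mass = 0.007041 mol x 84.01 g/mol = 0.591 g.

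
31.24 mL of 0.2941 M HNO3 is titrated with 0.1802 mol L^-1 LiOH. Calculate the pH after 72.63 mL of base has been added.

n(acid) = 0.2941 x 0.03124 = 0.009188 mol; n(LiOH) added = 0.1802 x 0.07263 = 0.01309 mol.
Base is in excess by 0.01309 - 0.009188 = 0.003900 mol in a total volume of 0.1039 L.
[OH^-] = 0.003900/0.1039 = 0.03755 M, so pOH = 1.43 and pH = 14.00 - 1.43 = 12.57.

12.57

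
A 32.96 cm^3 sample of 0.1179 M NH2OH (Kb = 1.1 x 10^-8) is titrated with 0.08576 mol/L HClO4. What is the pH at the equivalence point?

n(NH2OH) = 0.1179 x 0.03296 = 0.003886 mol; V(HClO4) at equivalence = 0.003886/0.08576 = 0.04531 L.
At equivalence the base is fully converted to NH3OH+; total volume = 0.07827 L, so [NH3OH+] = 0.003886/0.07827 = 0.04965 M.
Ka(NH3OH+) = Kw/Kb = 1.0e-14 / 1.1 x 10^-8 = 9.09e-7.
[H^+] = sqrt(Ka x [NH3OH+]) = sqrt(9.09e-7 x 0.04965) = 0.000212 M.
pH = -log(0.000212) = 3.67.

3.67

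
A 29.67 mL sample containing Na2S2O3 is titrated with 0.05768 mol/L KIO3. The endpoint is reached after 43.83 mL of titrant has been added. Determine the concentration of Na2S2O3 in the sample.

0.511 M

n(KIO3) = 0.05768 x 0.04383 = 0.002528 mol.
From the balanced equation, 1 mol KIO3 reacts with 6 mol Na2S2O3, so n(Na2S2O3) = 0.002528 x 6/1 = 0.01517 mol.
[Na2S2O3] = 0.01517 / 0.02967 L = 0.511 M.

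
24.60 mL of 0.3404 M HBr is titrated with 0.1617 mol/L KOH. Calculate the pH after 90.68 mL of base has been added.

12.74

n(acid) = 0.3404 x 0.02460 = 0.008374 mol; n(KOH) added = 0.1617 x 0.09068 = 0.01466 mol.
Base is in excess by 0.01466 - 0.008374 = 0.006289 mol in a total volume of 0.1153 L.
[OH^-] = 0.006289/0.1153 = 0.05456 M, so pOH = 1.26 and pH = 14.00 - 1.26 = 12.74.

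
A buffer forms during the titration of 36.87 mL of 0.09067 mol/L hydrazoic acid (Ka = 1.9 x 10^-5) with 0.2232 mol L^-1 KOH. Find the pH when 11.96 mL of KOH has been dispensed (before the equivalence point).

5.32

Initial n(HN3) = 0.09067 x 0.03687 = 0.003343 mol.
n(KOH) added = 0.2232 x 0.01196 = 0.002669 mol, converting that many moles of HN3 to N3-.
Remaining n(HN3) = 0.0006735 mol; n(N3-) = 0.002669 mol.
By Henderson-Hasselbalch, pH = pKa + log([A^-]/[HA]) = 4.72 + log(0.002669/0.0006735) = 4.72 + (+0.60) = 5.32.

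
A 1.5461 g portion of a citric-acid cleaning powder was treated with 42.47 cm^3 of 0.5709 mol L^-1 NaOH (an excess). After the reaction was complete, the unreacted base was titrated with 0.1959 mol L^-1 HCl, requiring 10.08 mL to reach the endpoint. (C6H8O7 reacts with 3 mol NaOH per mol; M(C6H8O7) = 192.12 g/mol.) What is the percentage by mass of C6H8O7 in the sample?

Total n(NaOH) added = 0.5709 x 0.04247 = 0.02425 mol.
n(HCl) used = 0.1959 x 0.01008 = 0.001975 mol, which equals the excess n(NaOH).
So n(NaOH) consumed by the sample = 0.02425 - 0.001975 = 0.02227 mol.
n(C6H8O7) = 0.02227 / 3 = 0.007424 mol.
mass C6H8O7 = 0.007424 x 192.12 = 1.426 g, so %C6H8O7 = 1.426/1.5461 x 100 = 92.2%.

92.2%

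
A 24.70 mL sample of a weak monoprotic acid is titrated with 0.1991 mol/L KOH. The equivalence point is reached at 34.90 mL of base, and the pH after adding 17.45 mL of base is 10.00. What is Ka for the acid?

1.0 x 10^-10

17.45 mL is half of the equivalence volume, so this is the half-equivalence point where [HA] = [A^-].
At half-equivalence pH = pKa, so pKa = 10.00.
Ka = 10^(-10.00) = 1.0 x 10^-10.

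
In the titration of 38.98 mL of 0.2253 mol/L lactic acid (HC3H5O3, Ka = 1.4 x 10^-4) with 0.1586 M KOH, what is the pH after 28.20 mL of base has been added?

3.87

Initial n(HC3H5O3) = 0.2253 x 0.03898 = 0.008782 mol.
n(KOH) added = 0.1586 x 0.02820 = 0.004473 mol, converting that many moles of HC3H5O3 to C3H5O3-.
Remaining n(HC3H5O3) = 0.004310 mol; n(C3H5O3-) = 0.004473 mol.
By Henderson-Hasselbalch, pH = pKa + log([A^-]/[HA]) = 3.85 + log(0.004473/0.004310) = 3.85 + (+0.02) = 3.87.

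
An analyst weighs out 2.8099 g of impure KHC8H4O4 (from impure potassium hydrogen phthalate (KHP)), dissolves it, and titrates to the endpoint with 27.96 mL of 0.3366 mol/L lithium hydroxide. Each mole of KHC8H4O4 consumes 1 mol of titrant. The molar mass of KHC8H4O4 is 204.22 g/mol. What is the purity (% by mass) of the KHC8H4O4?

n(LiOH) = 0.3366 x 0.02796 = 0.009411 mol.
n(KHC8H4O4) = 0.009411 / 1 = 0.009411 mol.
mass of KHC8H4O4 = 0.009411 x 204.22 = 1.922 g.
% purity = 1.922 / 2.8099 x 100 = 68.4%.

68.4%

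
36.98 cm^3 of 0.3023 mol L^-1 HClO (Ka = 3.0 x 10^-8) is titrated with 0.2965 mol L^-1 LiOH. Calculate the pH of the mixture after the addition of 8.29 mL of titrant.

Initial n(HClO) = 0.3023 x 0.03698 = 0.01118 mol.
n(LiOH) added = 0.2965 x 0.008290 = 0.002458 mol, converting that many moles of HClO to ClO-.
Remaining n(HClO) = 0.008721 mol; n(ClO-) = 0.002458 mol.
By Henderson-Hasselbalch, pH = pKa + log([A^-]/[HA]) = 7.52 + log(0.002458/0.008721) = 7.52 + (-0.55) = 6.97.

6.97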